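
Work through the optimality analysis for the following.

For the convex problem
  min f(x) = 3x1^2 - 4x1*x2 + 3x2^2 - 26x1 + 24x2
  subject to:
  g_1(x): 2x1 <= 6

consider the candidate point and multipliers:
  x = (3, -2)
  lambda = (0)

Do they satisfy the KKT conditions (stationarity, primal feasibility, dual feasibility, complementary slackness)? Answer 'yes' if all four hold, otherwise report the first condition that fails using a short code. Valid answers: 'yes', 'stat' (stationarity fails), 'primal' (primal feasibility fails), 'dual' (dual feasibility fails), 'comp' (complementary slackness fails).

Gradient of f: grad f(x) = Q x + c = (0, 0)
Constraint values g_i(x) = a_i^T x - b_i:
  g_1((3, -2)) = 0
Stationarity residual: grad f(x) + sum_i lambda_i a_i = (0, 0)
  -> stationarity OK
Primal feasibility (all g_i <= 0): OK
Dual feasibility (all lambda_i >= 0): OK
Complementary slackness (lambda_i * g_i(x) = 0 for all i): OK

Verdict: yes, KKT holds.

yes


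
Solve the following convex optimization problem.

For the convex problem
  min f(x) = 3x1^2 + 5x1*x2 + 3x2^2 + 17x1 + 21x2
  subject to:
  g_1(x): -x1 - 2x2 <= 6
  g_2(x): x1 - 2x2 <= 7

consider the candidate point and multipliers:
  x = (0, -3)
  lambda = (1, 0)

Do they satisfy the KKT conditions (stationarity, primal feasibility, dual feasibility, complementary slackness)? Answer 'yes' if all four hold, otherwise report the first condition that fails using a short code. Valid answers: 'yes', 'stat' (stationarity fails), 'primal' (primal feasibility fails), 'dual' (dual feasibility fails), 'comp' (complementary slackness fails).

Gradient of f: grad f(x) = Q x + c = (2, 3)
Constraint values g_i(x) = a_i^T x - b_i:
  g_1((0, -3)) = 0
  g_2((0, -3)) = -1
Stationarity residual: grad f(x) + sum_i lambda_i a_i = (1, 1)
  -> stationarity FAILS
Primal feasibility (all g_i <= 0): OK
Dual feasibility (all lambda_i >= 0): OK
Complementary slackness (lambda_i * g_i(x) = 0 for all i): OK

Verdict: the first failing condition is stationarity -> stat.

stat


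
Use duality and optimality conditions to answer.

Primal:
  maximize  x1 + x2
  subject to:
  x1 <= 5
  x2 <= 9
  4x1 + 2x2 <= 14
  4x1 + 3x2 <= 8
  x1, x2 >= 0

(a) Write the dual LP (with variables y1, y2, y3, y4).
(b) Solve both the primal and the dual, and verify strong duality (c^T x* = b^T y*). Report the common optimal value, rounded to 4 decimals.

The standard primal-dual pair for 'max c^T x s.t. A x <= b, x >= 0' is:
  Dual:  min b^T y  s.t.  A^T y >= c,  y >= 0.

So the dual LP is:
  minimize  5y1 + 9y2 + 14y3 + 8y4
  subject to:
    y1 + 4y3 + 4y4 >= 1
    y2 + 2y3 + 3y4 >= 1
    y1, y2, y3, y4 >= 0

Solving the primal: x* = (0, 2.6667).
  primal value c^T x* = 2.6667.
Solving the dual: y* = (0, 0, 0, 0.3333).
  dual value b^T y* = 2.6667.
Strong duality: c^T x* = b^T y*. Confirmed.

2.6667


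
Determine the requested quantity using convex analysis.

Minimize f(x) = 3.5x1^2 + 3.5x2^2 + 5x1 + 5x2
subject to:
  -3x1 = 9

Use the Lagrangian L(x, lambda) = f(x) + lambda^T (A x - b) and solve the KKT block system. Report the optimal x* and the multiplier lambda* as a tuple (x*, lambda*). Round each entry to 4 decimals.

Form the Lagrangian:
  L(x, lambda) = (1/2) x^T Q x + c^T x + lambda^T (A x - b)
Stationarity (grad_x L = 0): Q x + c + A^T lambda = 0.
Primal feasibility: A x = b.

This gives the KKT block system:
  [ Q   A^T ] [ x     ]   [-c ]
  [ A    0  ] [ lambda ] = [ b ]

Solving the linear system:
  x*      = (-3, -0.7143)
  lambda* = (-5.3333)
  f(x*)   = 14.7143

x* = (-3, -0.7143), lambda* = (-5.3333)


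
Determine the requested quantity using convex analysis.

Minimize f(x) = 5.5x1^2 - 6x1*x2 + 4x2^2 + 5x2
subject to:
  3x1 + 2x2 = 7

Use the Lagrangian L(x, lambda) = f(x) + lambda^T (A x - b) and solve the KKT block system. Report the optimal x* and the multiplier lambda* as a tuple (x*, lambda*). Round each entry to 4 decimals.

Form the Lagrangian:
  L(x, lambda) = (1/2) x^T Q x + c^T x + lambda^T (A x - b)
Stationarity (grad_x L = 0): Q x + c + A^T lambda = 0.
Primal feasibility: A x = b.

This gives the KKT block system:
  [ Q   A^T ] [ x     ]   [-c ]
  [ A    0  ] [ lambda ] = [ b ]

Solving the linear system:
  x*      = (1.5, 1.25)
  lambda* = (-3)
  f(x*)   = 13.625

x* = (1.5, 1.25), lambda* = (-3)


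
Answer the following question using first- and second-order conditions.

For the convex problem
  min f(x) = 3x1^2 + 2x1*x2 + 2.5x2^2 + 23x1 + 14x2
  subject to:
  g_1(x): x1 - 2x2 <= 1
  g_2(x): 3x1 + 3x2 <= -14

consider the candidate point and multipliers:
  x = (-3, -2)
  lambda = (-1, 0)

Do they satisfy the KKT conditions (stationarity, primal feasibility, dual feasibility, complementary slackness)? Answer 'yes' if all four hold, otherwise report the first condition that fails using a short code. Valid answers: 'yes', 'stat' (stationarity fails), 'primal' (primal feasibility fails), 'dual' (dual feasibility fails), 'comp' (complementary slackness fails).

Gradient of f: grad f(x) = Q x + c = (1, -2)
Constraint values g_i(x) = a_i^T x - b_i:
  g_1((-3, -2)) = 0
  g_2((-3, -2)) = -1
Stationarity residual: grad f(x) + sum_i lambda_i a_i = (0, 0)
  -> stationarity OK
Primal feasibility (all g_i <= 0): OK
Dual feasibility (all lambda_i >= 0): FAILS
Complementary slackness (lambda_i * g_i(x) = 0 for all i): OK

Verdict: the first failing condition is dual_feasibility -> dual.

dual


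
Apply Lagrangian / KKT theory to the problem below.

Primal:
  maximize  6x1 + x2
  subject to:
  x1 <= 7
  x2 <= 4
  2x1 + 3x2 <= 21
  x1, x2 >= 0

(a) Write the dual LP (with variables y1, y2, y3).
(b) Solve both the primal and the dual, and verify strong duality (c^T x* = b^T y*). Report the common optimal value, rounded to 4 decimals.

The standard primal-dual pair for 'max c^T x s.t. A x <= b, x >= 0' is:
  Dual:  min b^T y  s.t.  A^T y >= c,  y >= 0.

So the dual LP is:
  minimize  7y1 + 4y2 + 21y3
  subject to:
    y1 + 2y3 >= 6
    y2 + 3y3 >= 1
    y1, y2, y3 >= 0

Solving the primal: x* = (7, 2.3333).
  primal value c^T x* = 44.3333.
Solving the dual: y* = (5.3333, 0, 0.3333).
  dual value b^T y* = 44.3333.
Strong duality: c^T x* = b^T y*. Confirmed.

44.3333


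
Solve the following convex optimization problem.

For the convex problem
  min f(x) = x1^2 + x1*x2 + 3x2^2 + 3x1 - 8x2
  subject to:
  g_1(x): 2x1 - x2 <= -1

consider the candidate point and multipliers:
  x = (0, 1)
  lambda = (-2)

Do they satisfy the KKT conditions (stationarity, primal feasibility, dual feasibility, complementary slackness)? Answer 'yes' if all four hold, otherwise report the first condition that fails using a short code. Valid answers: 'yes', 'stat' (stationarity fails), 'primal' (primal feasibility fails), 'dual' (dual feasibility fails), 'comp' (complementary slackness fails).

Gradient of f: grad f(x) = Q x + c = (4, -2)
Constraint values g_i(x) = a_i^T x - b_i:
  g_1((0, 1)) = 0
Stationarity residual: grad f(x) + sum_i lambda_i a_i = (0, 0)
  -> stationarity OK
Primal feasibility (all g_i <= 0): OK
Dual feasibility (all lambda_i >= 0): FAILS
Complementary slackness (lambda_i * g_i(x) = 0 for all i): OK

Verdict: the first failing condition is dual_feasibility -> dual.

dual


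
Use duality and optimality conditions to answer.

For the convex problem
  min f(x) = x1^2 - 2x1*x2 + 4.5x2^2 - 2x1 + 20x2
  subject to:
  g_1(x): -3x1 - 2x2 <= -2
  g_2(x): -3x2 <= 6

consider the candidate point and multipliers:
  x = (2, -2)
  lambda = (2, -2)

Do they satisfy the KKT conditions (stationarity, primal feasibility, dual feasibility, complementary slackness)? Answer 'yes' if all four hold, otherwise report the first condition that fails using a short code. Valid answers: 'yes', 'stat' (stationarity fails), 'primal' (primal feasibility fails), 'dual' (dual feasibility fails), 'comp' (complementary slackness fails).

Gradient of f: grad f(x) = Q x + c = (6, -2)
Constraint values g_i(x) = a_i^T x - b_i:
  g_1((2, -2)) = 0
  g_2((2, -2)) = 0
Stationarity residual: grad f(x) + sum_i lambda_i a_i = (0, 0)
  -> stationarity OK
Primal feasibility (all g_i <= 0): OK
Dual feasibility (all lambda_i >= 0): FAILS
Complementary slackness (lambda_i * g_i(x) = 0 for all i): OK

Verdict: the first failing condition is dual_feasibility -> dual.

dual


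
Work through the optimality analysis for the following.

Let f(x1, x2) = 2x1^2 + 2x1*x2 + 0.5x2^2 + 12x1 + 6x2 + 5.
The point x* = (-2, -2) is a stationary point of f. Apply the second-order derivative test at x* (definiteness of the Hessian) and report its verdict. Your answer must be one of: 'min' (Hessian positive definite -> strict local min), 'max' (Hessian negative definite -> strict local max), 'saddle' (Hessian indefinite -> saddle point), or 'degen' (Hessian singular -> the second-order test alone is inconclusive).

Compute the Hessian H = grad^2 f:
  H = [[4, 2], [2, 1]]
Verify stationarity: grad f(x*) = H x* + g = (0, 0).
Eigenvalues of H: 0, 5.
H has a zero eigenvalue (singular; positive semidefinite but not definite), so H is neither positive definite, negative definite, nor indefinite. The second-order test alone is inconclusive -> degen.
(Indeed, f is constant along the null direction of H through x*, so x* is not a strict local extremum.)

degen


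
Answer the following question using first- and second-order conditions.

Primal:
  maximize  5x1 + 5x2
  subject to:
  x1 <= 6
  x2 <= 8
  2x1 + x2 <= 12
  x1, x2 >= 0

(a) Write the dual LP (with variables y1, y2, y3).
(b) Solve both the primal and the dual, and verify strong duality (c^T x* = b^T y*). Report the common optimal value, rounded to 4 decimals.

The standard primal-dual pair for 'max c^T x s.t. A x <= b, x >= 0' is:
  Dual:  min b^T y  s.t.  A^T y >= c,  y >= 0.

So the dual LP is:
  minimize  6y1 + 8y2 + 12y3
  subject to:
    y1 + 2y3 >= 5
    y2 + y3 >= 5
    y1, y2, y3 >= 0

Solving the primal: x* = (2, 8).
  primal value c^T x* = 50.
Solving the dual: y* = (0, 2.5, 2.5).
  dual value b^T y* = 50.
Strong duality: c^T x* = b^T y*. Confirmed.

50


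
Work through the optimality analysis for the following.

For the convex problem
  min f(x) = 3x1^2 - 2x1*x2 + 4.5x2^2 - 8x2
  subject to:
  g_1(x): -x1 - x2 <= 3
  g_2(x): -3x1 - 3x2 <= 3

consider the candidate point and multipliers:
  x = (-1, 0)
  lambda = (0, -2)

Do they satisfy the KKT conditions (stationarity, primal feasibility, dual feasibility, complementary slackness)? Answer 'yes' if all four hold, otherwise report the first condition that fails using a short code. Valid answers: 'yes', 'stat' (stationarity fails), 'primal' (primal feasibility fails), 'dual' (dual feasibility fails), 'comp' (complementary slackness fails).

Gradient of f: grad f(x) = Q x + c = (-6, -6)
Constraint values g_i(x) = a_i^T x - b_i:
  g_1((-1, 0)) = -2
  g_2((-1, 0)) = 0
Stationarity residual: grad f(x) + sum_i lambda_i a_i = (0, 0)
  -> stationarity OK
Primal feasibility (all g_i <= 0): OK
Dual feasibility (all lambda_i >= 0): FAILS
Complementary slackness (lambda_i * g_i(x) = 0 for all i): OK

Verdict: the first failing condition is dual_feasibility -> dual.

dual


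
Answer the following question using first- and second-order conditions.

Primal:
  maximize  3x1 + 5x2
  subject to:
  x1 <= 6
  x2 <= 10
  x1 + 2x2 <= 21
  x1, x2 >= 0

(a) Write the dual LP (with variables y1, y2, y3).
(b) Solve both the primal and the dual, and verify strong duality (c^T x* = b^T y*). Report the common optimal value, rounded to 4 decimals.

The standard primal-dual pair for 'max c^T x s.t. A x <= b, x >= 0' is:
  Dual:  min b^T y  s.t.  A^T y >= c,  y >= 0.

So the dual LP is:
  minimize  6y1 + 10y2 + 21y3
  subject to:
    y1 + y3 >= 3
    y2 + 2y3 >= 5
    y1, y2, y3 >= 0

Solving the primal: x* = (6, 7.5).
  primal value c^T x* = 55.5.
Solving the dual: y* = (0.5, 0, 2.5).
  dual value b^T y* = 55.5.
Strong duality: c^T x* = b^T y*. Confirmed.

55.5


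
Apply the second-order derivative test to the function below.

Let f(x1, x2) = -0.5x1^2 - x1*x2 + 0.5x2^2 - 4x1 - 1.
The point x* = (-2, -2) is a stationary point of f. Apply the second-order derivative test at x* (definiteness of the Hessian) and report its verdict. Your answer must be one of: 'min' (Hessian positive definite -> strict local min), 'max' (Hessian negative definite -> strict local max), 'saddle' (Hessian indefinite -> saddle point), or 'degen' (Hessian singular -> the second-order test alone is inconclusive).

Compute the Hessian H = grad^2 f:
  H = [[-1, -1], [-1, 1]]
Verify stationarity: grad f(x*) = H x* + g = (0, 0).
Eigenvalues of H: -1.4142, 1.4142.
Eigenvalues have mixed signs, so H is indefinite -> x* is a saddle point.

saddle


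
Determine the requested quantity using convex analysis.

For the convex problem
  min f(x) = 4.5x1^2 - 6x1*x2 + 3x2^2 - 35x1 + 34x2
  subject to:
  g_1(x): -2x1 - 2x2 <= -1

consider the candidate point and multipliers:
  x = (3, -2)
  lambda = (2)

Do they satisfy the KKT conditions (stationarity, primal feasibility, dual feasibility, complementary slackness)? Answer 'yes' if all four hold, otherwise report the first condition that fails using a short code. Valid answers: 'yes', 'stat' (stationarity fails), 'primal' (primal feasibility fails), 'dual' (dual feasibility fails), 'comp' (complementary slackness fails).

Gradient of f: grad f(x) = Q x + c = (4, 4)
Constraint values g_i(x) = a_i^T x - b_i:
  g_1((3, -2)) = -1
Stationarity residual: grad f(x) + sum_i lambda_i a_i = (0, 0)
  -> stationarity OK
Primal feasibility (all g_i <= 0): OK
Dual feasibility (all lambda_i >= 0): OK
Complementary slackness (lambda_i * g_i(x) = 0 for all i): FAILS

Verdict: the first failing condition is complementary_slackness -> comp.

comp


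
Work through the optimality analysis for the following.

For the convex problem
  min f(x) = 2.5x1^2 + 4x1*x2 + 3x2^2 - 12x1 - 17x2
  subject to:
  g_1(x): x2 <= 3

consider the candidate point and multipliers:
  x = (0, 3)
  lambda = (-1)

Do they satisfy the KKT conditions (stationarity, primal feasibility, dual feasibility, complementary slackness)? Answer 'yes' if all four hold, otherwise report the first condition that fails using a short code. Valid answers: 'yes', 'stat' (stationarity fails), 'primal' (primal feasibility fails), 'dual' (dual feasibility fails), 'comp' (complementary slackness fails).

Gradient of f: grad f(x) = Q x + c = (0, 1)
Constraint values g_i(x) = a_i^T x - b_i:
  g_1((0, 3)) = 0
Stationarity residual: grad f(x) + sum_i lambda_i a_i = (0, 0)
  -> stationarity OK
Primal feasibility (all g_i <= 0): OK
Dual feasibility (all lambda_i >= 0): FAILS
Complementary slackness (lambda_i * g_i(x) = 0 for all i): OK

Verdict: the first failing condition is dual_feasibility -> dual.

dual


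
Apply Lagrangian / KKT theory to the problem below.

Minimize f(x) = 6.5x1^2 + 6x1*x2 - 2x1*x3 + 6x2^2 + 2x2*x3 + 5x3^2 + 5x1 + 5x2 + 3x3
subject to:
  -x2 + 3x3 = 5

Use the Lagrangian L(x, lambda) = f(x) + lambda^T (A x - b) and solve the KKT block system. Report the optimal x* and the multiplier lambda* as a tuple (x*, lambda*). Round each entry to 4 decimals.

Form the Lagrangian:
  L(x, lambda) = (1/2) x^T Q x + c^T x + lambda^T (A x - b)
Stationarity (grad_x L = 0): Q x + c + A^T lambda = 0.
Primal feasibility: A x = b.

This gives the KKT block system:
  [ Q   A^T ] [ x     ]   [-c ]
  [ A    0  ] [ lambda ] = [ b ]

Solving the linear system:
  x*      = (0.3473, -1.159, 1.2803)
  lambda* = (-4.2636)
  f(x*)   = 10.5502

x* = (0.3473, -1.159, 1.2803), lambda* = (-4.2636)


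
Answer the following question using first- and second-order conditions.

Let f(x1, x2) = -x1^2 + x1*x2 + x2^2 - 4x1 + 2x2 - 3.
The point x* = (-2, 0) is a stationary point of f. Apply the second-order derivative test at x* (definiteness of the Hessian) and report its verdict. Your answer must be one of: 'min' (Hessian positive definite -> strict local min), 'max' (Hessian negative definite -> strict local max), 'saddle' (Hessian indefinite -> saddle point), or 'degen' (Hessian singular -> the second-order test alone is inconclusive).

Compute the Hessian H = grad^2 f:
  H = [[-2, 1], [1, 2]]
Verify stationarity: grad f(x*) = H x* + g = (0, 0).
Eigenvalues of H: -2.2361, 2.2361.
Eigenvalues have mixed signs, so H is indefinite -> x* is a saddle point.

saddle


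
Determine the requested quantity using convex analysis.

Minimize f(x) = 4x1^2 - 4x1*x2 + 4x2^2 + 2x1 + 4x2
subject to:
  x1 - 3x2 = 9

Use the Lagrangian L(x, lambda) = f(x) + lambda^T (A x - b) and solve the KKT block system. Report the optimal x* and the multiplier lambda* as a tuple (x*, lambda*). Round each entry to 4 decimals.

Form the Lagrangian:
  L(x, lambda) = (1/2) x^T Q x + c^T x + lambda^T (A x - b)
Stationarity (grad_x L = 0): Q x + c + A^T lambda = 0.
Primal feasibility: A x = b.

This gives the KKT block system:
  [ Q   A^T ] [ x     ]   [-c ]
  [ A    0  ] [ lambda ] = [ b ]

Solving the linear system:
  x*      = (-1.1786, -3.3929)
  lambda* = (-6.1429)
  f(x*)   = 19.6786

x* = (-1.1786, -3.3929), lambda* = (-6.1429)


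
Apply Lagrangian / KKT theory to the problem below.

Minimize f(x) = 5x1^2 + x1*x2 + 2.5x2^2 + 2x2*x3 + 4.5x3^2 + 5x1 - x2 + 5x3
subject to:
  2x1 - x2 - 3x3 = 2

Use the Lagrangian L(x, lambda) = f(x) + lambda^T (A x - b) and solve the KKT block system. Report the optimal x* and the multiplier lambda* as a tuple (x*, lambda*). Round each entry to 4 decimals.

Form the Lagrangian:
  L(x, lambda) = (1/2) x^T Q x + c^T x + lambda^T (A x - b)
Stationarity (grad_x L = 0): Q x + c + A^T lambda = 0.
Primal feasibility: A x = b.

This gives the KKT block system:
  [ Q   A^T ] [ x     ]   [-c ]
  [ A    0  ] [ lambda ] = [ b ]

Solving the linear system:
  x*      = (-0.3203, 0.4514, -1.0307)
  lambda* = (-1.1244)
  f(x*)   = -2.4787

x* = (-0.3203, 0.4514, -1.0307), lambda* = (-1.1244)


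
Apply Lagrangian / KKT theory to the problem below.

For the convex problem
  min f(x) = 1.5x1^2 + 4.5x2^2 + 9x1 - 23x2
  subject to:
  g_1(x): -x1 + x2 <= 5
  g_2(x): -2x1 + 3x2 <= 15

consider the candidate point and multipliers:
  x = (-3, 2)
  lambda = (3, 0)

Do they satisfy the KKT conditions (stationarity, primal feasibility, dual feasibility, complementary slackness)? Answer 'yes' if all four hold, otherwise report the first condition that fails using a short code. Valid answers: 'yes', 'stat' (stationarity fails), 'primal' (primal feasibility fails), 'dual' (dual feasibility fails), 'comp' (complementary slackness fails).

Gradient of f: grad f(x) = Q x + c = (0, -5)
Constraint values g_i(x) = a_i^T x - b_i:
  g_1((-3, 2)) = 0
  g_2((-3, 2)) = -3
Stationarity residual: grad f(x) + sum_i lambda_i a_i = (-3, -2)
  -> stationarity FAILS
Primal feasibility (all g_i <= 0): OK
Dual feasibility (all lambda_i >= 0): OK
Complementary slackness (lambda_i * g_i(x) = 0 for all i): OK

Verdict: the first failing condition is stationarity -> stat.

stat


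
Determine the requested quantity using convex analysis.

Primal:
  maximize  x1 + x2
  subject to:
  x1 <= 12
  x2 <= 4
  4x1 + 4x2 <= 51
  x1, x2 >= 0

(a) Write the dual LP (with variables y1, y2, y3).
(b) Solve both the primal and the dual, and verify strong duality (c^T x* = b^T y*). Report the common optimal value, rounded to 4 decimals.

The standard primal-dual pair for 'max c^T x s.t. A x <= b, x >= 0' is:
  Dual:  min b^T y  s.t.  A^T y >= c,  y >= 0.

So the dual LP is:
  minimize  12y1 + 4y2 + 51y3
  subject to:
    y1 + 4y3 >= 1
    y2 + 4y3 >= 1
    y1, y2, y3 >= 0

Solving the primal: x* = (8.75, 4).
  primal value c^T x* = 12.75.
Solving the dual: y* = (0, 0, 0.25).
  dual value b^T y* = 12.75.
Strong duality: c^T x* = b^T y*. Confirmed.

12.75


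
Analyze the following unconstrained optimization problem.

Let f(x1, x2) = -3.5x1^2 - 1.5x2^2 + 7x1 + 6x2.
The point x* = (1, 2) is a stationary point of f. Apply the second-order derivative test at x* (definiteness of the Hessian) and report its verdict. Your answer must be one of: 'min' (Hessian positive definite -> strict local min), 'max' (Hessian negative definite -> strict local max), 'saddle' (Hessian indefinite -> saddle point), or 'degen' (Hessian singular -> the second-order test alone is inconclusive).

Compute the Hessian H = grad^2 f:
  H = [[-7, 0], [0, -3]]
Verify stationarity: grad f(x*) = H x* + g = (0, 0).
Eigenvalues of H: -7, -3.
Both eigenvalues < 0, so H is negative definite -> x* is a strict local max.

max


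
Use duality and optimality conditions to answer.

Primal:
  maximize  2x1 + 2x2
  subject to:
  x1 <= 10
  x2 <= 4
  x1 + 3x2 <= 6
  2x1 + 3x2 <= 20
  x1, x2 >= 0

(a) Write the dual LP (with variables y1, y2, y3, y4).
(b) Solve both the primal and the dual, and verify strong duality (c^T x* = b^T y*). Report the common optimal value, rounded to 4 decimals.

The standard primal-dual pair for 'max c^T x s.t. A x <= b, x >= 0' is:
  Dual:  min b^T y  s.t.  A^T y >= c,  y >= 0.

So the dual LP is:
  minimize  10y1 + 4y2 + 6y3 + 20y4
  subject to:
    y1 + y3 + 2y4 >= 2
    y2 + 3y3 + 3y4 >= 2
    y1, y2, y3, y4 >= 0

Solving the primal: x* = (6, 0).
  primal value c^T x* = 12.
Solving the dual: y* = (0, 0, 2, 0).
  dual value b^T y* = 12.
Strong duality: c^T x* = b^T y*. Confirmed.

12


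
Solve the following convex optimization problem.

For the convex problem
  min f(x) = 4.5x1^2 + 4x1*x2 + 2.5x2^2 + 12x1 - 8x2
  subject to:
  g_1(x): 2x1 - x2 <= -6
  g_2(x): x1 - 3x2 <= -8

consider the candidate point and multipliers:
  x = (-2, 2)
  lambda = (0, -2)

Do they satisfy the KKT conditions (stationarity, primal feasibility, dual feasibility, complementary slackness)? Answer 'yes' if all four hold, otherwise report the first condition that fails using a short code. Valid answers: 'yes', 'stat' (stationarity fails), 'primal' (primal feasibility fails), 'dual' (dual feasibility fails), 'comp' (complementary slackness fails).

Gradient of f: grad f(x) = Q x + c = (2, -6)
Constraint values g_i(x) = a_i^T x - b_i:
  g_1((-2, 2)) = 0
  g_2((-2, 2)) = 0
Stationarity residual: grad f(x) + sum_i lambda_i a_i = (0, 0)
  -> stationarity OK
Primal feasibility (all g_i <= 0): OK
Dual feasibility (all lambda_i >= 0): FAILS
Complementary slackness (lambda_i * g_i(x) = 0 for all i): OK

Verdict: the first failing condition is dual_feasibility -> dual.

dual


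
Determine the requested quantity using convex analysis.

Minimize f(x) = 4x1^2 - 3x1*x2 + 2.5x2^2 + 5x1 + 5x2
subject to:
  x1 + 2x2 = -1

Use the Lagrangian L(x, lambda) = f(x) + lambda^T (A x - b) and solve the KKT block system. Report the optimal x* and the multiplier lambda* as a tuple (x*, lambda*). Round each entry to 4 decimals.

Form the Lagrangian:
  L(x, lambda) = (1/2) x^T Q x + c^T x + lambda^T (A x - b)
Stationarity (grad_x L = 0): Q x + c + A^T lambda = 0.
Primal feasibility: A x = b.

This gives the KKT block system:
  [ Q   A^T ] [ x     ]   [-c ]
  [ A    0  ] [ lambda ] = [ b ]

Solving the linear system:
  x*      = (-0.4286, -0.2857)
  lambda* = (-2.4286)
  f(x*)   = -3

x* = (-0.4286, -0.2857), lambda* = (-2.4286)


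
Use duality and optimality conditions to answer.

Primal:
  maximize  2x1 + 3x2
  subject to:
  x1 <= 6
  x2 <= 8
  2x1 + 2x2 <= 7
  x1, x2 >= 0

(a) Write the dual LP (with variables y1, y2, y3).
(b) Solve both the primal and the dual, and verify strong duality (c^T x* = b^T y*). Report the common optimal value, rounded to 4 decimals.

The standard primal-dual pair for 'max c^T x s.t. A x <= b, x >= 0' is:
  Dual:  min b^T y  s.t.  A^T y >= c,  y >= 0.

So the dual LP is:
  minimize  6y1 + 8y2 + 7y3
  subject to:
    y1 + 2y3 >= 2
    y2 + 2y3 >= 3
    y1, y2, y3 >= 0

Solving the primal: x* = (0, 3.5).
  primal value c^T x* = 10.5.
Solving the dual: y* = (0, 0, 1.5).
  dual value b^T y* = 10.5.
Strong duality: c^T x* = b^T y*. Confirmed.

10.5


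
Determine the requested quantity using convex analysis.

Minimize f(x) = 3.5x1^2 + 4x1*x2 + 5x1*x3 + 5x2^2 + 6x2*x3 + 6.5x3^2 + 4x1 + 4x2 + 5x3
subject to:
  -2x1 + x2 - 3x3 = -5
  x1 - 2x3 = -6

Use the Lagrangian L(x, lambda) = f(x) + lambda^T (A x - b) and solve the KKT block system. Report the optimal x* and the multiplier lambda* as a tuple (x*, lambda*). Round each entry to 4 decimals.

Form the Lagrangian:
  L(x, lambda) = (1/2) x^T Q x + c^T x + lambda^T (A x - b)
Stationarity (grad_x L = 0): Q x + c + A^T lambda = 0.
Primal feasibility: A x = b.

This gives the KKT block system:
  [ Q   A^T ] [ x     ]   [-c ]
  [ A    0  ] [ lambda ] = [ b ]

Solving the linear system:
  x*      = (-1.5315, -1.3601, 2.2343)
  lambda* = (2.3213, 5.6319)
  f(x*)   = 22.5013

x* = (-1.5315, -1.3601, 2.2343), lambda* = (2.3213, 5.6319)


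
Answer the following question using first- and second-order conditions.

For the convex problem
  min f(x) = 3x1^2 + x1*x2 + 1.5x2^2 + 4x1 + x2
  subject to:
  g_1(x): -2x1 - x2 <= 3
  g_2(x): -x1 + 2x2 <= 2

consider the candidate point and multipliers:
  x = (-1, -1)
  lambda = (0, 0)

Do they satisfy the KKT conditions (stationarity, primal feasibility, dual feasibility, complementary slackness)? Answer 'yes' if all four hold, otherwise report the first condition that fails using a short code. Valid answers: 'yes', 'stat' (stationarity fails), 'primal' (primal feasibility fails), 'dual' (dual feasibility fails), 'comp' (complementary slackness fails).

Gradient of f: grad f(x) = Q x + c = (-3, -3)
Constraint values g_i(x) = a_i^T x - b_i:
  g_1((-1, -1)) = 0
  g_2((-1, -1)) = -3
Stationarity residual: grad f(x) + sum_i lambda_i a_i = (-3, -3)
  -> stationarity FAILS
Primal feasibility (all g_i <= 0): OK
Dual feasibility (all lambda_i >= 0): OK
Complementary slackness (lambda_i * g_i(x) = 0 for all i): OK

Verdict: the first failing condition is stationarity -> stat.

stat


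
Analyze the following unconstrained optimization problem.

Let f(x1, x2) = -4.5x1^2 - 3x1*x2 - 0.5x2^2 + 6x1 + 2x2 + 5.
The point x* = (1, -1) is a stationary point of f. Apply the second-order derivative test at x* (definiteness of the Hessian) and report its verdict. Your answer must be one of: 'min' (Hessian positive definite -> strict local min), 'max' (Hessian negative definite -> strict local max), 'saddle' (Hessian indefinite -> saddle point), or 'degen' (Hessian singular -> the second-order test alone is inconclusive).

Compute the Hessian H = grad^2 f:
  H = [[-9, -3], [-3, -1]]
Verify stationarity: grad f(x*) = H x* + g = (0, 0).
Eigenvalues of H: -10, 0.
H has a zero eigenvalue (singular; negative semidefinite but not definite), so H is neither positive definite, negative definite, nor indefinite. The second-order test alone is inconclusive -> degen.
(Indeed, f is constant along the null direction of H through x*, so x* is not a strict local extremum.)

degen


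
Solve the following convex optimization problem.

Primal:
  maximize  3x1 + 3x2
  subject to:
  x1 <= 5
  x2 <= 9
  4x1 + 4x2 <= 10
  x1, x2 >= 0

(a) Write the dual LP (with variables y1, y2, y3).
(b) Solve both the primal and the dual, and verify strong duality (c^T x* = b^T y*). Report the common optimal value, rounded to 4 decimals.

The standard primal-dual pair for 'max c^T x s.t. A x <= b, x >= 0' is:
  Dual:  min b^T y  s.t.  A^T y >= c,  y >= 0.

So the dual LP is:
  minimize  5y1 + 9y2 + 10y3
  subject to:
    y1 + 4y3 >= 3
    y2 + 4y3 >= 3
    y1, y2, y3 >= 0

Solving the primal: x* = (2.5, 0).
  primal value c^T x* = 7.5.
Solving the dual: y* = (0, 0, 0.75).
  dual value b^T y* = 7.5.
Strong duality: c^T x* = b^T y*. Confirmed.

7.5


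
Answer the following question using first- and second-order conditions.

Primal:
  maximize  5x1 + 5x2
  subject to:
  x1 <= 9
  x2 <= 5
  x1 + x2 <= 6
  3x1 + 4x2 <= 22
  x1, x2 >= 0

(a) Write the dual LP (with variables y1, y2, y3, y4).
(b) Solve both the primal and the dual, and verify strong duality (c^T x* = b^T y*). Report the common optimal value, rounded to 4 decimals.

The standard primal-dual pair for 'max c^T x s.t. A x <= b, x >= 0' is:
  Dual:  min b^T y  s.t.  A^T y >= c,  y >= 0.

So the dual LP is:
  minimize  9y1 + 5y2 + 6y3 + 22y4
  subject to:
    y1 + y3 + 3y4 >= 5
    y2 + y3 + 4y4 >= 5
    y1, y2, y3, y4 >= 0

Solving the primal: x* = (6, 0).
  primal value c^T x* = 30.
Solving the dual: y* = (0, 0, 5, 0).
  dual value b^T y* = 30.
Strong duality: c^T x* = b^T y*. Confirmed.

30


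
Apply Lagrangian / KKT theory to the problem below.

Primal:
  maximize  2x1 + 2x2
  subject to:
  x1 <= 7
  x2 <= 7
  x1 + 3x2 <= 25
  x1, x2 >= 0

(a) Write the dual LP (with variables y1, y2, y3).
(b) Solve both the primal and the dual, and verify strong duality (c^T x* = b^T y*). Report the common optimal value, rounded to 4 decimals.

The standard primal-dual pair for 'max c^T x s.t. A x <= b, x >= 0' is:
  Dual:  min b^T y  s.t.  A^T y >= c,  y >= 0.

So the dual LP is:
  minimize  7y1 + 7y2 + 25y3
  subject to:
    y1 + y3 >= 2
    y2 + 3y3 >= 2
    y1, y2, y3 >= 0

Solving the primal: x* = (7, 6).
  primal value c^T x* = 26.
Solving the dual: y* = (1.3333, 0, 0.6667).
  dual value b^T y* = 26.
Strong duality: c^T x* = b^T y*. Confirmed.

26


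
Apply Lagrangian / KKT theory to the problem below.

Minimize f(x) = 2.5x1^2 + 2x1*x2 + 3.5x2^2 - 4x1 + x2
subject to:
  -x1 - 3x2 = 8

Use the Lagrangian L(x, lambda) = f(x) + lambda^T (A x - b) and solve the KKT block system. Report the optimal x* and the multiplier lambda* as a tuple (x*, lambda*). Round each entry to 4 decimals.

Form the Lagrangian:
  L(x, lambda) = (1/2) x^T Q x + c^T x + lambda^T (A x - b)
Stationarity (grad_x L = 0): Q x + c + A^T lambda = 0.
Primal feasibility: A x = b.

This gives the KKT block system:
  [ Q   A^T ] [ x     ]   [-c ]
  [ A    0  ] [ lambda ] = [ b ]

Solving the linear system:
  x*      = (0.775, -2.925)
  lambda* = (-5.975)
  f(x*)   = 20.8875

x* = (0.775, -2.925), lambda* = (-5.975)


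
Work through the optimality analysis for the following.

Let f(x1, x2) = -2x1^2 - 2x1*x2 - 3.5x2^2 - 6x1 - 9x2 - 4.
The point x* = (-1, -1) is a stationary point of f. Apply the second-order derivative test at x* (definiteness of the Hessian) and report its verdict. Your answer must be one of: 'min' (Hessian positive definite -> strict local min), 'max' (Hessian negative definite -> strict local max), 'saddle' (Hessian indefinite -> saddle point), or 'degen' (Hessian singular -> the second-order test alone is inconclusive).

Compute the Hessian H = grad^2 f:
  H = [[-4, -2], [-2, -7]]
Verify stationarity: grad f(x*) = H x* + g = (0, 0).
Eigenvalues of H: -8, -3.
Both eigenvalues < 0, so H is negative definite -> x* is a strict local max.

max


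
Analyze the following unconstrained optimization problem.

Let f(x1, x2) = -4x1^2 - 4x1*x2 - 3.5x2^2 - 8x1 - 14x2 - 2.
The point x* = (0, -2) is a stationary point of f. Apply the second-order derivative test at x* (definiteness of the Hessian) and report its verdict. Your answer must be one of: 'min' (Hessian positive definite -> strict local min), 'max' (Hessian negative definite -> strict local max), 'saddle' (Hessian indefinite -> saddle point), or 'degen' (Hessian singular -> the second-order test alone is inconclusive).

Compute the Hessian H = grad^2 f:
  H = [[-8, -4], [-4, -7]]
Verify stationarity: grad f(x*) = H x* + g = (0, 0).
Eigenvalues of H: -11.5311, -3.4689.
Both eigenvalues < 0, so H is negative definite -> x* is a strict local max.

max


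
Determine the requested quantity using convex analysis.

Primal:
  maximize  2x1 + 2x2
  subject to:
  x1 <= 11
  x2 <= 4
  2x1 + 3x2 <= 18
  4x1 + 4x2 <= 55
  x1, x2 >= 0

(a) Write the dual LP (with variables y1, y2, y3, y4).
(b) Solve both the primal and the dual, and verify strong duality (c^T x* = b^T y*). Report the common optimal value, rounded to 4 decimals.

The standard primal-dual pair for 'max c^T x s.t. A x <= b, x >= 0' is:
  Dual:  min b^T y  s.t.  A^T y >= c,  y >= 0.

So the dual LP is:
  minimize  11y1 + 4y2 + 18y3 + 55y4
  subject to:
    y1 + 2y3 + 4y4 >= 2
    y2 + 3y3 + 4y4 >= 2
    y1, y2, y3, y4 >= 0

Solving the primal: x* = (9, 0).
  primal value c^T x* = 18.
Solving the dual: y* = (0, 0, 1, 0).
  dual value b^T y* = 18.
Strong duality: c^T x* = b^T y*. Confirmed.

18


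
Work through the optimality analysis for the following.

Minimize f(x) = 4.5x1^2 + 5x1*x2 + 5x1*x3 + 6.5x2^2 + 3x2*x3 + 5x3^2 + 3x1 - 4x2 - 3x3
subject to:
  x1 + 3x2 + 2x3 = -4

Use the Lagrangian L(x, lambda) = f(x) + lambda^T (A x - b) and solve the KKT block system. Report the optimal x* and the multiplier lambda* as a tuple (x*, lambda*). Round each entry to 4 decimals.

Form the Lagrangian:
  L(x, lambda) = (1/2) x^T Q x + c^T x + lambda^T (A x - b)
Stationarity (grad_x L = 0): Q x + c + A^T lambda = 0.
Primal feasibility: A x = b.

This gives the KKT block system:
  [ Q   A^T ] [ x     ]   [-c ]
  [ A    0  ] [ lambda ] = [ b ]

Solving the linear system:
  x*      = (-0.2094, -0.8969, -0.55)
  lambda* = (6.1187)
  f(x*)   = 14.5422

x* = (-0.2094, -0.8969, -0.55), lambda* = (6.1187)


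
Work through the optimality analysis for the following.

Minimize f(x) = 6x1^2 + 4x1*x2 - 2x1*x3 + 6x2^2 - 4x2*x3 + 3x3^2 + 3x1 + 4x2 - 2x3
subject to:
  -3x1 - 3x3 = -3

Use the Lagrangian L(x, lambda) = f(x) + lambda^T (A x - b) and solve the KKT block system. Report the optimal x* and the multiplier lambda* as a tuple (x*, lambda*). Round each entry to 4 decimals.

Form the Lagrangian:
  L(x, lambda) = (1/2) x^T Q x + c^T x + lambda^T (A x - b)
Stationarity (grad_x L = 0): Q x + c + A^T lambda = 0.
Primal feasibility: A x = b.

This gives the KKT block system:
  [ Q   A^T ] [ x     ]   [-c ]
  [ A    0  ] [ lambda ] = [ b ]

Solving the linear system:
  x*      = (0.18, -0.12, 0.82)
  lambda* = (1.0133)
  f(x*)   = 0.73

x* = (0.18, -0.12, 0.82), lambda* = (1.0133)


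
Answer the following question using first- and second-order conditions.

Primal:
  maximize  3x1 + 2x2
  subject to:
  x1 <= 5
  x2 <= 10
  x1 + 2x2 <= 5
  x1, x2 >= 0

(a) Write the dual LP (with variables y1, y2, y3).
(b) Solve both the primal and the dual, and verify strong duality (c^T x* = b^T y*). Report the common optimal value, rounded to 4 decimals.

The standard primal-dual pair for 'max c^T x s.t. A x <= b, x >= 0' is:
  Dual:  min b^T y  s.t.  A^T y >= c,  y >= 0.

So the dual LP is:
  minimize  5y1 + 10y2 + 5y3
  subject to:
    y1 + y3 >= 3
    y2 + 2y3 >= 2
    y1, y2, y3 >= 0

Solving the primal: x* = (5, 0).
  primal value c^T x* = 15.
Solving the dual: y* = (2, 0, 1).
  dual value b^T y* = 15.
Strong duality: c^T x* = b^T y*. Confirmed.

15


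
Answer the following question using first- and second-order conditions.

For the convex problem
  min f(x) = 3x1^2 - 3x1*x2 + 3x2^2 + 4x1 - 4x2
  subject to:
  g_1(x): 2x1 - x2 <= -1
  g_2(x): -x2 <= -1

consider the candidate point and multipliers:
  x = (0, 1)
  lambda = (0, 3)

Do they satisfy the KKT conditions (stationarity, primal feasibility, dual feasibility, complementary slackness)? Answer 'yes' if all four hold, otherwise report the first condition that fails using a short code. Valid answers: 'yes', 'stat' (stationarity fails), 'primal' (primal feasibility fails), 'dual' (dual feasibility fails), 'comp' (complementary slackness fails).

Gradient of f: grad f(x) = Q x + c = (1, 2)
Constraint values g_i(x) = a_i^T x - b_i:
  g_1((0, 1)) = 0
  g_2((0, 1)) = 0
Stationarity residual: grad f(x) + sum_i lambda_i a_i = (1, -1)
  -> stationarity FAILS
Primal feasibility (all g_i <= 0): OK
Dual feasibility (all lambda_i >= 0): OK
Complementary slackness (lambda_i * g_i(x) = 0 for all i): OK

Verdict: the first failing condition is stationarity -> stat.

stat


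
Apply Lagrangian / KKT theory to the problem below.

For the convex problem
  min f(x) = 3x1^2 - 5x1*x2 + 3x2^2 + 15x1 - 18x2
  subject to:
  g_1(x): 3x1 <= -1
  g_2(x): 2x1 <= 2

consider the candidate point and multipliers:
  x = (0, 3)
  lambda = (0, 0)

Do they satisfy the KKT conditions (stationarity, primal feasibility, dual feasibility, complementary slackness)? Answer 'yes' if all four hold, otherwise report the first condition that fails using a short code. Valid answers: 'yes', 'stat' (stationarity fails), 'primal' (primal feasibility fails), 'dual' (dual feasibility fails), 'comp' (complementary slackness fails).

Gradient of f: grad f(x) = Q x + c = (0, 0)
Constraint values g_i(x) = a_i^T x - b_i:
  g_1((0, 3)) = 1
  g_2((0, 3)) = -2
Stationarity residual: grad f(x) + sum_i lambda_i a_i = (0, 0)
  -> stationarity OK
Primal feasibility (all g_i <= 0): FAILS
Dual feasibility (all lambda_i >= 0): OK
Complementary slackness (lambda_i * g_i(x) = 0 for all i): OK

Verdict: the first failing condition is primal_feasibility -> primal.

primal


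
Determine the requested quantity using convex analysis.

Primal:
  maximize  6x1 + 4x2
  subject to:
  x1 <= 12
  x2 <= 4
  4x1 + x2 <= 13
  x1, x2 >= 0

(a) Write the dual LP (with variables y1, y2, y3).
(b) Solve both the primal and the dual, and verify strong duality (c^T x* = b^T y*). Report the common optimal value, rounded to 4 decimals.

The standard primal-dual pair for 'max c^T x s.t. A x <= b, x >= 0' is:
  Dual:  min b^T y  s.t.  A^T y >= c,  y >= 0.

So the dual LP is:
  minimize  12y1 + 4y2 + 13y3
  subject to:
    y1 + 4y3 >= 6
    y2 + y3 >= 4
    y1, y2, y3 >= 0

Solving the primal: x* = (2.25, 4).
  primal value c^T x* = 29.5.
Solving the dual: y* = (0, 2.5, 1.5).
  dual value b^T y* = 29.5.
Strong duality: c^T x* = b^T y*. Confirmed.

29.5


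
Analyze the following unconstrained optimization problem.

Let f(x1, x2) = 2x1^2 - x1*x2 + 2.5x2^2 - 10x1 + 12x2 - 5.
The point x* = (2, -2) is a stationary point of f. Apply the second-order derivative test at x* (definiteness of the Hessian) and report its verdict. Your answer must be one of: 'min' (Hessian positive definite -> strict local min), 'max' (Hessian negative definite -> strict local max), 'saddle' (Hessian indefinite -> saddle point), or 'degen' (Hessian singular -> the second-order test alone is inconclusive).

Compute the Hessian H = grad^2 f:
  H = [[4, -1], [-1, 5]]
Verify stationarity: grad f(x*) = H x* + g = (0, 0).
Eigenvalues of H: 3.382, 5.618.
Both eigenvalues > 0, so H is positive definite -> x* is a strict local min.

min


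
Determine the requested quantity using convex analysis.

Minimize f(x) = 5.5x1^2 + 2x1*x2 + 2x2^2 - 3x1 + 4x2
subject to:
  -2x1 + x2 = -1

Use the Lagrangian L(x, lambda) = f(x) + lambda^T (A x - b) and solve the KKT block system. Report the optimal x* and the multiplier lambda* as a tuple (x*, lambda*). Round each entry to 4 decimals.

Form the Lagrangian:
  L(x, lambda) = (1/2) x^T Q x + c^T x + lambda^T (A x - b)
Stationarity (grad_x L = 0): Q x + c + A^T lambda = 0.
Primal feasibility: A x = b.

This gives the KKT block system:
  [ Q   A^T ] [ x     ]   [-c ]
  [ A    0  ] [ lambda ] = [ b ]

Solving the linear system:
  x*      = (0.1429, -0.7143)
  lambda* = (-1.4286)
  f(x*)   = -2.3571

x* = (0.1429, -0.7143), lambda* = (-1.4286)


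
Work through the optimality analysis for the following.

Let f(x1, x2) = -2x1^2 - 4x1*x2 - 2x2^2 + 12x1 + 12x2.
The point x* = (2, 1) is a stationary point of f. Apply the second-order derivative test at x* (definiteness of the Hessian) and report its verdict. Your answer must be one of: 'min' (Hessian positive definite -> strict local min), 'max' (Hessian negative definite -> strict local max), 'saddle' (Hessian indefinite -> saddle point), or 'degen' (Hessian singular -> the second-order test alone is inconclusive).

Compute the Hessian H = grad^2 f:
  H = [[-4, -4], [-4, -4]]
Verify stationarity: grad f(x*) = H x* + g = (0, 0).
Eigenvalues of H: -8, 0.
H has a zero eigenvalue (singular; negative semidefinite but not definite), so H is neither positive definite, negative definite, nor indefinite. The second-order test alone is inconclusive -> degen.
(Indeed, f is constant along the null direction of H through x*, so x* is not a strict local extremum.)

degen


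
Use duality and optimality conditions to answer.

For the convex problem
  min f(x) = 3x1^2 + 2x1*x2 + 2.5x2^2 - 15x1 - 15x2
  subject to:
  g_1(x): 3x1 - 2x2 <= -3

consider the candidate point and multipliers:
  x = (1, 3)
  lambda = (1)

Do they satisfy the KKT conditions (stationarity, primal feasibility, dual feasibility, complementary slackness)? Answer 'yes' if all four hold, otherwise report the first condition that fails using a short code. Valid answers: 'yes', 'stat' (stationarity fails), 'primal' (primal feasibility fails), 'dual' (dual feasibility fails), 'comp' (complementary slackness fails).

Gradient of f: grad f(x) = Q x + c = (-3, 2)
Constraint values g_i(x) = a_i^T x - b_i:
  g_1((1, 3)) = 0
Stationarity residual: grad f(x) + sum_i lambda_i a_i = (0, 0)
  -> stationarity OK
Primal feasibility (all g_i <= 0): OK
Dual feasibility (all lambda_i >= 0): OK
Complementary slackness (lambda_i * g_i(x) = 0 for all i): OK

Verdict: yes, KKT holds.

yes
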